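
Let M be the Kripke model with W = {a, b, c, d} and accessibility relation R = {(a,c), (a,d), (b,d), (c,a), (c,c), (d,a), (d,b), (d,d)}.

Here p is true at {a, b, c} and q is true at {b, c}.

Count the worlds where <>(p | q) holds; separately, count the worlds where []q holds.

For <>(p | q):
a: successors {c, d}; p | q there: c:T, d:F. ✓
b: successors {d}; p | q there: d:F. ✗
c: successors {a, c}; p | q there: a:T, c:T. ✓
d: successors {a, b, d}; p | q there: a:T, b:T, d:F. ✓
— 3 worlds.
For []q:
a: successors {c, d}; q there: c:T, d:F. ✗
b: successors {d}; q there: d:F. ✗
c: successors {a, c}; q there: a:F, c:T. ✗
d: successors {a, b, d}; q there: a:F, b:T, d:F. ✗
— 0 worlds.

3 and 0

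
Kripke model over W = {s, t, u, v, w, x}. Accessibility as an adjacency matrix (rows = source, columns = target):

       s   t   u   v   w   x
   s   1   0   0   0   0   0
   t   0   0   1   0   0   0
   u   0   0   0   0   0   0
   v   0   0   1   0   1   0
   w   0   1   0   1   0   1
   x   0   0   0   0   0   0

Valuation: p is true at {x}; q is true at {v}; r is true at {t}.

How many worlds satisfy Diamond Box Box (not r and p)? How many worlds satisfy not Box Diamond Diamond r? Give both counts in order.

For Diamond Box Box (not r and p):
s: successors {s}; Box Box (not r and p) there: s:F. ✗
t: successors {u}; Box Box (not r and p) there: u:T. ✓
u: no successors, so Diamond Box Box (not r and p) fails. ✗
v: successors {u, w}; Box Box (not r and p) there: u:T, w:F. ✓
w: successors {t, v, x}; Box Box (not r and p) there: t:T, v:F, x:T. ✓
x: no successors, so Diamond Box Box (not r and p) fails. ✗
— 3 worlds.
For not Box Diamond Diamond r:
s: Box Diamond Diamond r is F. ✓
t: Box Diamond Diamond r is F. ✓
u: Box Diamond Diamond r is T. ✗
v: Box Diamond Diamond r is F. ✓
w: Box Diamond Diamond r is F. ✓
x: Box Diamond Diamond r is T. ✗
— 4 worlds.

3 and 4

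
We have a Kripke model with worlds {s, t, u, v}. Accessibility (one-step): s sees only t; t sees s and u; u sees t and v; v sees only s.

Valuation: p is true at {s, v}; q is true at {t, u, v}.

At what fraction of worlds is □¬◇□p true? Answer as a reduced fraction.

3/4

s: successors {t}; ¬◇□p there: t:T. ✓
t: successors {s, u}; ¬◇□p there: s:T, u:F. ✗
u: successors {t, v}; ¬◇□p there: t:T, v:T. ✓
v: successors {s}; ¬◇□p there: s:T. ✓
That's 3 of 4 worlds, so 3/4.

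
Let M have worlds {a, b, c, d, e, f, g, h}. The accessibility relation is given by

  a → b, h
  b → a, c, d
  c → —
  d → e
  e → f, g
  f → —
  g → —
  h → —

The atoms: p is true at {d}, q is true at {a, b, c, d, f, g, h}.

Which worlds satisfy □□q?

{a, c, d, e, f, g, h}

a: successors {b, h}; □q there: b:T, h:T. ✓
b: successors {a, c, d}; □q there: a:T, c:T, d:F. ✗
c: no successors, so □□q holds vacuously. ✓
d: successors {e}; □q there: e:T. ✓
e: successors {f, g}; □q there: f:T, g:T. ✓
f: no successors, so □□q holds vacuously. ✓
g: no successors, so □□q holds vacuously. ✓
h: no successors, so □□q holds vacuously. ✓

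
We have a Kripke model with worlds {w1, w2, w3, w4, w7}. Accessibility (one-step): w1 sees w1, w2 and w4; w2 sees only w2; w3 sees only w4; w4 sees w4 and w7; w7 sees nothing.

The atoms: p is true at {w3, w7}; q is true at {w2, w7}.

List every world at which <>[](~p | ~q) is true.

{w1, w2, w4}

w1: successors {w1, w2, w4}; [](~p | ~q) there: w1:T, w2:T, w4:F. ✓
w2: successors {w2}; [](~p | ~q) there: w2:T. ✓
w3: successors {w4}; [](~p | ~q) there: w4:F. ✗
w4: successors {w4, w7}; [](~p | ~q) there: w4:F, w7:T. ✓
w7: no successors, so <>[](~p | ~q) fails. ✗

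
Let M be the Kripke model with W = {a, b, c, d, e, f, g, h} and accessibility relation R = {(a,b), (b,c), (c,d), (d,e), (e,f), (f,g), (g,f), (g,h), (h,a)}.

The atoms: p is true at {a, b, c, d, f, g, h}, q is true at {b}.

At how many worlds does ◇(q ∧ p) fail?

7

a: successors {b}; q ∧ p there: b:T. ✓
b: successors {c}; q ∧ p there: c:F. ✗
c: successors {d}; q ∧ p there: d:F. ✗
d: successors {e}; q ∧ p there: e:F. ✗
e: successors {f}; q ∧ p there: f:F. ✗
f: successors {g}; q ∧ p there: g:F. ✗
g: successors {f, h}; q ∧ p there: f:F, h:F. ✗
h: successors {a}; q ∧ p there: a:F. ✗
Satisfying worlds: {a}.
So ◇(q ∧ p) fails at the other 7 worlds.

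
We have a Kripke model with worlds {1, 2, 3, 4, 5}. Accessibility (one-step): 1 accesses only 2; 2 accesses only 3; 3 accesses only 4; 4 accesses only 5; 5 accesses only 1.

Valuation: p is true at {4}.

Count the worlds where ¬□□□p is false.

1: □□□p is T. ✗
2: □□□p is F. ✓
3: □□□p is F. ✓
4: □□□p is F. ✓
5: □□□p is F. ✓
Satisfying worlds: {2, 3, 4, 5}.
So ¬□□□p fails at the other 1 world.

1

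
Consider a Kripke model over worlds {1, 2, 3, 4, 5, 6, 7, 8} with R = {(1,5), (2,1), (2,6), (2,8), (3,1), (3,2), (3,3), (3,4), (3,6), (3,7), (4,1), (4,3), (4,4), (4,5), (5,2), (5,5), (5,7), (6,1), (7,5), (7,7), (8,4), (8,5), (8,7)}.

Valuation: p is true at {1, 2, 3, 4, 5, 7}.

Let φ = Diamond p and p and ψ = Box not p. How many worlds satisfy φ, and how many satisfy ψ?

6 and 0

For Diamond p and p:
1: Diamond p is T, p is T. ✓
2: Diamond p is T, p is T. ✓
3: Diamond p is T, p is T. ✓
4: Diamond p is T, p is T. ✓
5: Diamond p is T, p is T. ✓
6: Diamond p is T, p is F. ✗
7: Diamond p is T, p is T. ✓
8: Diamond p is T, p is F. ✗
— 6 worlds.
For Box not p:
1: successors {5}; not p there: 5:F. ✗
2: successors {1, 6, 8}; not p there: 1:F, 6:T, 8:T. ✗
3: successors {1, 2, 3, 4, 6, 7}; not p there: 1:F, 2:F, 3:F, 4:F, 6:T, 7:F. ✗
4: successors {1, 3, 4, 5}; not p there: 1:F, 3:F, 4:F, 5:F. ✗
5: successors {2, 5, 7}; not p there: 2:F, 5:F, 7:F. ✗
6: successors {1}; not p there: 1:F. ✗
7: successors {5, 7}; not p there: 5:F, 7:F. ✗
8: successors {4, 5, 7}; not p there: 4:F, 5:F, 7:F. ✗
— 0 worlds.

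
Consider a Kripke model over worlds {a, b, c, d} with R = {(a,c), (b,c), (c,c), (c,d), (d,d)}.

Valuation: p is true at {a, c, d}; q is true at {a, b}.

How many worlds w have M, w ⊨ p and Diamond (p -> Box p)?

3

a: p is T, Diamond (p -> Box p) is T. ✓
b: p is F, Diamond (p -> Box p) is T. ✗
c: p is T, Diamond (p -> Box p) is T. ✓
d: p is T, Diamond (p -> Box p) is T. ✓
Satisfying worlds: {a, c, d}.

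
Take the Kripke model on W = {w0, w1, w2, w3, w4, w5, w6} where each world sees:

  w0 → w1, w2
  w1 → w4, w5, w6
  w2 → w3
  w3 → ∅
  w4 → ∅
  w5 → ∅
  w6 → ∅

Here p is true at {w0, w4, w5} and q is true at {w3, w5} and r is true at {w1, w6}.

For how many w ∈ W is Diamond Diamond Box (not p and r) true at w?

1

w0: successors {w1, w2}; Diamond Box (not p and r) there: w1:T, w2:T. ✓
w1: successors {w4, w5, w6}; Diamond Box (not p and r) there: w4:F, w5:F, w6:F. ✗
w2: successors {w3}; Diamond Box (not p and r) there: w3:F. ✗
w3: no successors, so Diamond Diamond Box (not p and r) fails. ✗
w4: no successors, so Diamond Diamond Box (not p and r) fails. ✗
w5: no successors, so Diamond Diamond Box (not p and r) fails. ✗
w6: no successors, so Diamond Diamond Box (not p and r) fails. ✗
Satisfying worlds: {w0}.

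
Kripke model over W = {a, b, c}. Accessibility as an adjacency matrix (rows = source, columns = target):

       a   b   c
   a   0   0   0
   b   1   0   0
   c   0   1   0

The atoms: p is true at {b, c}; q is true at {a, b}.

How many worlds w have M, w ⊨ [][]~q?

2

a: no successors, so [][]~q holds vacuously. ✓
b: successors {a}; []~q there: a:T. ✓
c: successors {b}; []~q there: b:F. ✗
Satisfying worlds: {a, b}.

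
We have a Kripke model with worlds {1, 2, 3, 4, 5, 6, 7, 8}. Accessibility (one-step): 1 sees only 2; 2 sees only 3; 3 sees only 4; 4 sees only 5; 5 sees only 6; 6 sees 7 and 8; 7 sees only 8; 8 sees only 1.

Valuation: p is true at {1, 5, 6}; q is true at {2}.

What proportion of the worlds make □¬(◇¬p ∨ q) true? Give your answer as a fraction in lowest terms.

3/8

1: successors {2}; ¬(◇¬p ∨ q) there: 2:F. ✗
2: successors {3}; ¬(◇¬p ∨ q) there: 3:F. ✗
3: successors {4}; ¬(◇¬p ∨ q) there: 4:T. ✓
4: successors {5}; ¬(◇¬p ∨ q) there: 5:T. ✓
5: successors {6}; ¬(◇¬p ∨ q) there: 6:F. ✗
6: successors {7, 8}; ¬(◇¬p ∨ q) there: 7:F, 8:T. ✗
7: successors {8}; ¬(◇¬p ∨ q) there: 8:T. ✓
8: successors {1}; ¬(◇¬p ∨ q) there: 1:F. ✗
That's 3 of 8 worlds, so 3/8.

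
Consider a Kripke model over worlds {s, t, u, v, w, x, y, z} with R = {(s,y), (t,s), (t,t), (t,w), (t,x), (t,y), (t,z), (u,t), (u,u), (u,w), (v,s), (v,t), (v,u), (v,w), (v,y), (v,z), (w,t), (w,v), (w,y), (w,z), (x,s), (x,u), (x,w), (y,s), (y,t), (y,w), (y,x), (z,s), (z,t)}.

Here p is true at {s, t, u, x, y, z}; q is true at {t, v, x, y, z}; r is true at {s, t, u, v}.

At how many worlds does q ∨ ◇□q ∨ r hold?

7

s: q ∨ ◇□q is F, r is T. ✓
t: q ∨ ◇□q is T, r is T. ✓
u: q ∨ ◇□q is T, r is T. ✓
v: q ∨ ◇□q is T, r is T. ✓
w: q ∨ ◇□q is F, r is F. ✗
x: q ∨ ◇□q is T, r is F. ✓
y: q ∨ ◇□q is T, r is F. ✓
z: q ∨ ◇□q is T, r is F. ✓
Satisfying worlds: {s, t, u, v, x, y, z}.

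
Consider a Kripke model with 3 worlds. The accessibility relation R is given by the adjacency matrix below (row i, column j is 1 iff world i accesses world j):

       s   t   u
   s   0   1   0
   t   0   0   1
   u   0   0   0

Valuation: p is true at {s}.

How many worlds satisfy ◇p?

0

s: successors {t}; p there: t:F. ✗
t: successors {u}; p there: u:F. ✗
u: no successors, so ◇p fails. ✗
Satisfying worlds: ∅.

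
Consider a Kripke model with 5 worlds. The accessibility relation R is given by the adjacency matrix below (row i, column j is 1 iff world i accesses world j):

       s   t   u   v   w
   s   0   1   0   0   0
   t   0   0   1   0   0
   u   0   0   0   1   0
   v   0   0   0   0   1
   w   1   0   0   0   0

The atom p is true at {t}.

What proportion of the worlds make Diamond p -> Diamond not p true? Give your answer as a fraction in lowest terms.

s: Diamond p is T, Diamond not p is F. ✗
t: Diamond p is F, Diamond not p is T. ✓
u: Diamond p is F, Diamond not p is T. ✓
v: Diamond p is F, Diamond not p is T. ✓
w: Diamond p is F, Diamond not p is T. ✓
That's 4 of 5 worlds, so 4/5.

4/5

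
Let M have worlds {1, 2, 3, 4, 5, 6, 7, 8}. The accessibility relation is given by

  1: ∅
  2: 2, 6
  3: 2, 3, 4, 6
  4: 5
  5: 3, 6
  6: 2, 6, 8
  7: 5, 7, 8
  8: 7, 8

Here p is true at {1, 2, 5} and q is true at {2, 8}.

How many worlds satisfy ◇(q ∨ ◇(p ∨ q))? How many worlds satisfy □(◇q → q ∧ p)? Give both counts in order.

For ◇(q ∨ ◇(p ∨ q)):
1: no successors, so ◇(q ∨ ◇(p ∨ q)) fails. ✗
2: successors {2, 6}; q ∨ ◇(p ∨ q) there: 2:T, 6:T. ✓
3: successors {2, 3, 4, 6}; q ∨ ◇(p ∨ q) there: 2:T, 3:T, 4:T, 6:T. ✓
4: successors {5}; q ∨ ◇(p ∨ q) there: 5:F. ✗
5: successors {3, 6}; q ∨ ◇(p ∨ q) there: 3:T, 6:T. ✓
6: successors {2, 6, 8}; q ∨ ◇(p ∨ q) there: 2:T, 6:T, 8:T. ✓
7: successors {5, 7, 8}; q ∨ ◇(p ∨ q) there: 5:F, 7:T, 8:T. ✓
8: successors {7, 8}; q ∨ ◇(p ∨ q) there: 7:T, 8:T. ✓
— 6 worlds.
For □(◇q → q ∧ p):
1: no successors, so □(◇q → q ∧ p) holds vacuously. ✓
2: successors {2, 6}; ◇q → q ∧ p there: 2:T, 6:F. ✗
3: successors {2, 3, 4, 6}; ◇q → q ∧ p there: 2:T, 3:F, 4:T, 6:F. ✗
4: successors {5}; ◇q → q ∧ p there: 5:T. ✓
5: successors {3, 6}; ◇q → q ∧ p there: 3:F, 6:F. ✗
6: successors {2, 6, 8}; ◇q → q ∧ p there: 2:T, 6:F, 8:F. ✗
7: successors {5, 7, 8}; ◇q → q ∧ p there: 5:T, 7:F, 8:F. ✗
8: successors {7, 8}; ◇q → q ∧ p there: 7:F, 8:F. ✗
— 2 worlds.

6 and 2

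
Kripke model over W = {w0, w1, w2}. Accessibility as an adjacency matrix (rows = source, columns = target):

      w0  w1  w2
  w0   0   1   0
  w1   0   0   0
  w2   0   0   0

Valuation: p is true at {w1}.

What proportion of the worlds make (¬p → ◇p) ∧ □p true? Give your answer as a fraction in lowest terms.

2/3

w0: ¬p → ◇p is T, □p is T. ✓
w1: ¬p → ◇p is T, □p is T. ✓
w2: ¬p → ◇p is F, □p is T. ✗
That's 2 of 3 worlds, so 2/3.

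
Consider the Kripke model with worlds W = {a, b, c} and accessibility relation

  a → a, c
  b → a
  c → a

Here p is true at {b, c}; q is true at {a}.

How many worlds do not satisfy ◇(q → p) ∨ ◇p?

2

a: ◇(q → p) is T, ◇p is T. ✓
b: ◇(q → p) is F, ◇p is F. ✗
c: ◇(q → p) is F, ◇p is F. ✗
Satisfying worlds: {a}.
So ◇(q → p) ∨ ◇p fails at the other 2 worlds.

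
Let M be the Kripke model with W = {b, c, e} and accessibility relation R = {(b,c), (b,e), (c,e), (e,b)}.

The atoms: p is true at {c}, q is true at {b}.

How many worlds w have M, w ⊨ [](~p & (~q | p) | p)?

2

b: successors {c, e}; ~p & (~q | p) | p there: c:T, e:T. ✓
c: successors {e}; ~p & (~q | p) | p there: e:T. ✓
e: successors {b}; ~p & (~q | p) | p there: b:F. ✗
Satisfying worlds: {b, c}.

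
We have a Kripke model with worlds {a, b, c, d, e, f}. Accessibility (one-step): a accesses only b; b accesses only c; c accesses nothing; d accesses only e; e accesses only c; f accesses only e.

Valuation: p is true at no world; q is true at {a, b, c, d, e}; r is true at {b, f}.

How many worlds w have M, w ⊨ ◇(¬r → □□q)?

a: successors {b}; ¬r → □□q there: b:T. ✓
b: successors {c}; ¬r → □□q there: c:T. ✓
c: no successors, so ◇(¬r → □□q) fails. ✗
d: successors {e}; ¬r → □□q there: e:T. ✓
e: successors {c}; ¬r → □□q there: c:T. ✓
f: successors {e}; ¬r → □□q there: e:T. ✓
Satisfying worlds: {a, b, d, e, f}.

5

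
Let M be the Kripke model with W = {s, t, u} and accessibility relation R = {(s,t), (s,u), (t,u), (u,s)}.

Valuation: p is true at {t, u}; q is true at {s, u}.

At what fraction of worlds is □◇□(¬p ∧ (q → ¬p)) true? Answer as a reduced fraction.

1/3

s: successors {t, u}; ◇□(¬p ∧ (q → ¬p)) there: t:T, u:F. ✗
t: successors {u}; ◇□(¬p ∧ (q → ¬p)) there: u:F. ✗
u: successors {s}; ◇□(¬p ∧ (q → ¬p)) there: s:T. ✓
That's 1 of 3 worlds, so 1/3.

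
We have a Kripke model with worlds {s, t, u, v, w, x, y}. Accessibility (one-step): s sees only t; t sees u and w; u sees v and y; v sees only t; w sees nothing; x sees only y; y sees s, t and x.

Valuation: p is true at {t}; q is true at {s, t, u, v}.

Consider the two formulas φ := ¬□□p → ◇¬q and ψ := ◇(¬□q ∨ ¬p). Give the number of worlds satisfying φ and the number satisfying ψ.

For ¬□□p → ◇¬q:
s: ¬□□p is T, ◇¬q is F. ✗
t: ¬□□p is T, ◇¬q is T. ✓
u: ¬□□p is T, ◇¬q is T. ✓
v: ¬□□p is T, ◇¬q is F. ✗
w: ¬□□p is F, ◇¬q is F. ✓
x: ¬□□p is T, ◇¬q is T. ✓
y: ¬□□p is T, ◇¬q is T. ✓
— 5 worlds.
For ◇(¬□q ∨ ¬p):
s: successors {t}; ¬□q ∨ ¬p there: t:T. ✓
t: successors {u, w}; ¬□q ∨ ¬p there: u:T, w:T. ✓
u: successors {v, y}; ¬□q ∨ ¬p there: v:T, y:T. ✓
v: successors {t}; ¬□q ∨ ¬p there: t:T. ✓
w: no successors, so ◇(¬□q ∨ ¬p) fails. ✗
x: successors {y}; ¬□q ∨ ¬p there: y:T. ✓
y: successors {s, t, x}; ¬□q ∨ ¬p there: s:T, t:T, x:T. ✓
— 6 worlds.

5 and 6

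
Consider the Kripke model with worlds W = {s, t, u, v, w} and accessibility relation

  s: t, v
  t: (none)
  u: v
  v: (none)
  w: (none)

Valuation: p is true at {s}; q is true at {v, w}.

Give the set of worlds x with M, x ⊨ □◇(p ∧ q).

s: successors {t, v}; ◇(p ∧ q) there: t:F, v:F. ✗
t: no successors, so □◇(p ∧ q) holds vacuously. ✓
u: successors {v}; ◇(p ∧ q) there: v:F. ✗
v: no successors, so □◇(p ∧ q) holds vacuously. ✓
w: no successors, so □◇(p ∧ q) holds vacuously. ✓

{t, v, w}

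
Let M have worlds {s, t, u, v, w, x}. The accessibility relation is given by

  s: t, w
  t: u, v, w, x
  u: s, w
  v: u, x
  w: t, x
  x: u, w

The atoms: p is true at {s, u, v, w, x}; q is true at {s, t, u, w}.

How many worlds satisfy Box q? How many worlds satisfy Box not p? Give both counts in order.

For Box q:
s: successors {t, w}; q there: t:T, w:T. ✓
t: successors {u, v, w, x}; q there: u:T, v:F, w:T, x:F. ✗
u: successors {s, w}; q there: s:T, w:T. ✓
v: successors {u, x}; q there: u:T, x:F. ✗
w: successors {t, x}; q there: t:T, x:F. ✗
x: successors {u, w}; q there: u:T, w:T. ✓
— 3 worlds.
For Box not p:
s: successors {t, w}; not p there: t:T, w:F. ✗
t: successors {u, v, w, x}; not p there: u:F, v:F, w:F, x:F. ✗
u: successors {s, w}; not p there: s:F, w:F. ✗
v: successors {u, x}; not p there: u:F, x:F. ✗
w: successors {t, x}; not p there: t:T, x:F. ✗
x: successors {u, w}; not p there: u:F, w:F. ✗
— 0 worlds.

3 and 0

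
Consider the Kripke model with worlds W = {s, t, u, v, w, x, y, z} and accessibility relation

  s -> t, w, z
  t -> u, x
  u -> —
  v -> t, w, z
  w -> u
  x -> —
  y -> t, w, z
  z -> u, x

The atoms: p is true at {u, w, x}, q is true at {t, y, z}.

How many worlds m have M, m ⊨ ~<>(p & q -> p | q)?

s: <>(p & q -> p | q) is T. ✗
t: <>(p & q -> p | q) is T. ✗
u: <>(p & q -> p | q) is F. ✓
v: <>(p & q -> p | q) is T. ✗
w: <>(p & q -> p | q) is T. ✗
x: <>(p & q -> p | q) is F. ✓
y: <>(p & q -> p | q) is T. ✗
z: <>(p & q -> p | q) is T. ✗
Satisfying worlds: {u, x}.

2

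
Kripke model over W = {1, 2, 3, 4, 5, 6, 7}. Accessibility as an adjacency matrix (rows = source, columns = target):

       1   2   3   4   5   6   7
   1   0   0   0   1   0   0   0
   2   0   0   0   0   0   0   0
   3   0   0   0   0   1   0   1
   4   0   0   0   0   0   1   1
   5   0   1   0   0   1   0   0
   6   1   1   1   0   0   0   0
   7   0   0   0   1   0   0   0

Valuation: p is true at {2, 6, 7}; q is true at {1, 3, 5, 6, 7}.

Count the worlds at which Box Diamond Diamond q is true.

5

1: successors {4}; Diamond Diamond q there: 4:T. ✓
2: no successors, so Box Diamond Diamond q holds vacuously. ✓
3: successors {5, 7}; Diamond Diamond q there: 5:T, 7:T. ✓
4: successors {6, 7}; Diamond Diamond q there: 6:T, 7:T. ✓
5: successors {2, 5}; Diamond Diamond q there: 2:F, 5:T. ✗
6: successors {1, 2, 3}; Diamond Diamond q there: 1:T, 2:F, 3:T. ✗
7: successors {4}; Diamond Diamond q there: 4:T. ✓
Satisfying worlds: {1, 2, 3, 4, 7}.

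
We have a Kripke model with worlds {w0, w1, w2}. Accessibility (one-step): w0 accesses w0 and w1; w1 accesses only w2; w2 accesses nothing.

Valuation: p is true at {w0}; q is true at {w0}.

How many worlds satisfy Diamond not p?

w0: successors {w0, w1}; not p there: w0:F, w1:T. ✓
w1: successors {w2}; not p there: w2:T. ✓
w2: no successors, so Diamond not p fails. ✗
Satisfying worlds: {w0, w1}.

2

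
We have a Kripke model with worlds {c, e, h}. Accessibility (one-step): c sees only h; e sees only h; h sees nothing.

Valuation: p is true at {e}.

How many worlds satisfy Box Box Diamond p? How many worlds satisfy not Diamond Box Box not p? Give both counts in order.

3 and 1

For Box Box Diamond p:
c: successors {h}; Box Diamond p there: h:T. ✓
e: successors {h}; Box Diamond p there: h:T. ✓
h: no successors, so Box Box Diamond p holds vacuously. ✓
— 3 worlds.
For not Diamond Box Box not p:
c: Diamond Box Box not p is T. ✗
e: Diamond Box Box not p is T. ✗
h: Diamond Box Box not p is F. ✓
— 1 world.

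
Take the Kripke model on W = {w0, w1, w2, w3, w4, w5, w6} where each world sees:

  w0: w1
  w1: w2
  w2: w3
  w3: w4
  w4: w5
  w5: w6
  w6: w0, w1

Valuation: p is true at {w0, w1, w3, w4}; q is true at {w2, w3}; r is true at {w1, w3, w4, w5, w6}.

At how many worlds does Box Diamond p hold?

3

w0: successors {w1}; Diamond p there: w1:F. ✗
w1: successors {w2}; Diamond p there: w2:T. ✓
w2: successors {w3}; Diamond p there: w3:T. ✓
w3: successors {w4}; Diamond p there: w4:F. ✗
w4: successors {w5}; Diamond p there: w5:F. ✗
w5: successors {w6}; Diamond p there: w6:T. ✓
w6: successors {w0, w1}; Diamond p there: w0:T, w1:F. ✗
Satisfying worlds: {w1, w2, w5}.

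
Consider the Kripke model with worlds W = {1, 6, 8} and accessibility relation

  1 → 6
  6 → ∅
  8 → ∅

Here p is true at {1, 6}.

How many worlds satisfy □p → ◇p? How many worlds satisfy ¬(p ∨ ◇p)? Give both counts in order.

For □p → ◇p:
1: □p is T, ◇p is T. ✓
6: □p is T, ◇p is F. ✗
8: □p is T, ◇p is F. ✗
— 1 world.
For ¬(p ∨ ◇p):
1: p ∨ ◇p is T. ✗
6: p ∨ ◇p is T. ✗
8: p ∨ ◇p is F. ✓
— 1 world.

1 and 1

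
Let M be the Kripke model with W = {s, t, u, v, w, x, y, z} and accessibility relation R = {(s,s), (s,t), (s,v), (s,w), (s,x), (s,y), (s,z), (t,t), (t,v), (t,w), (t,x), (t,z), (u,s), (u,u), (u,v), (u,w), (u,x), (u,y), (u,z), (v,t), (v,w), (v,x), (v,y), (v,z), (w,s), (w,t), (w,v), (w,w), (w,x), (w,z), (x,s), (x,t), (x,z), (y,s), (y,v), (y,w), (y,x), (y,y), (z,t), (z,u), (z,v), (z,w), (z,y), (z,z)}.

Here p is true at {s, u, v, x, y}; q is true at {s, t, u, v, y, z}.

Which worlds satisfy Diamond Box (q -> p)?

s: successors {s, t, v, w, x, y, z}; Box (q -> p) there: s:F, t:F, v:F, w:F, x:F, y:T, z:F. ✓
t: successors {t, v, w, x, z}; Box (q -> p) there: t:F, v:F, w:F, x:F, z:F. ✗
u: successors {s, u, v, w, x, y, z}; Box (q -> p) there: s:F, u:F, v:F, w:F, x:F, y:T, z:F. ✓
v: successors {t, w, x, y, z}; Box (q -> p) there: t:F, w:F, x:F, y:T, z:F. ✓
w: successors {s, t, v, w, x, z}; Box (q -> p) there: s:F, t:F, v:F, w:F, x:F, z:F. ✗
x: successors {s, t, z}; Box (q -> p) there: s:F, t:F, z:F. ✗
y: successors {s, v, w, x, y}; Box (q -> p) there: s:F, v:F, w:F, x:F, y:T. ✓
z: successors {t, u, v, w, y, z}; Box (q -> p) there: t:F, u:F, v:F, w:F, y:T, z:F. ✓

{s, u, v, y, z}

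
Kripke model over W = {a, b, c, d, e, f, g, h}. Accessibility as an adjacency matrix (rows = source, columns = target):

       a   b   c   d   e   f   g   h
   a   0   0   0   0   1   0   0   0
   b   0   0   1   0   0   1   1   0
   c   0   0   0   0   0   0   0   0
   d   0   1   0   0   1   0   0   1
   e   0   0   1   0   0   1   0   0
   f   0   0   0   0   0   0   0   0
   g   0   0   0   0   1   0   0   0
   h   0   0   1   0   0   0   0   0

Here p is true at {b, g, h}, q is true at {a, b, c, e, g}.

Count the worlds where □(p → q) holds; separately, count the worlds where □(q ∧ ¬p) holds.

7 and 5

For □(p → q):
a: successors {e}; p → q there: e:T. ✓
b: successors {c, f, g}; p → q there: c:T, f:T, g:T. ✓
c: no successors, so □(p → q) holds vacuously. ✓
d: successors {b, e, h}; p → q there: b:T, e:T, h:F. ✗
e: successors {c, f}; p → q there: c:T, f:T. ✓
f: no successors, so □(p → q) holds vacuously. ✓
g: successors {e}; p → q there: e:T. ✓
h: successors {c}; p → q there: c:T. ✓
— 7 worlds.
For □(q ∧ ¬p):
a: successors {e}; q ∧ ¬p there: e:T. ✓
b: successors {c, f, g}; q ∧ ¬p there: c:T, f:F, g:F. ✗
c: no successors, so □(q ∧ ¬p) holds vacuously. ✓
d: successors {b, e, h}; q ∧ ¬p there: b:F, e:T, h:F. ✗
e: successors {c, f}; q ∧ ¬p there: c:T, f:F. ✗
f: no successors, so □(q ∧ ¬p) holds vacuously. ✓
g: successors {e}; q ∧ ¬p there: e:T. ✓
h: successors {c}; q ∧ ¬p there: c:T. ✓
— 5 worlds.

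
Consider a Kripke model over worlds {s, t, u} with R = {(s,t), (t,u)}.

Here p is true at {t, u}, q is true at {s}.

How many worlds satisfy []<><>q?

1

s: successors {t}; <><>q there: t:F. ✗
t: successors {u}; <><>q there: u:F. ✗
u: no successors, so []<><>q holds vacuously. ✓
Satisfying worlds: {u}.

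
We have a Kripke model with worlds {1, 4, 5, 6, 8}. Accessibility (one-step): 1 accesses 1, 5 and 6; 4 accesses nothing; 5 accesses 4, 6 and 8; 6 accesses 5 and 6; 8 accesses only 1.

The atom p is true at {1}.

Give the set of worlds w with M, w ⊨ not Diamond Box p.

{1, 4, 6, 8}

1: Diamond Box p is F. ✓
4: Diamond Box p is F. ✓
5: Diamond Box p is T. ✗
6: Diamond Box p is F. ✓
8: Diamond Box p is F. ✓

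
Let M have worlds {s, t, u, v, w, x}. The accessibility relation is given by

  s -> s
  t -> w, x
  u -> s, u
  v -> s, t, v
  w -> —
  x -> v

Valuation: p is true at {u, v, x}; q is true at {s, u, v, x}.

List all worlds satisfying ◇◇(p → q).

s: successors {s}; ◇(p → q) there: s:T. ✓
t: successors {w, x}; ◇(p → q) there: w:F, x:T. ✓
u: successors {s, u}; ◇(p → q) there: s:T, u:T. ✓
v: successors {s, t, v}; ◇(p → q) there: s:T, t:T, v:T. ✓
w: no successors, so ◇◇(p → q) fails. ✗
x: successors {v}; ◇(p → q) there: v:T. ✓

{s, t, u, v, x}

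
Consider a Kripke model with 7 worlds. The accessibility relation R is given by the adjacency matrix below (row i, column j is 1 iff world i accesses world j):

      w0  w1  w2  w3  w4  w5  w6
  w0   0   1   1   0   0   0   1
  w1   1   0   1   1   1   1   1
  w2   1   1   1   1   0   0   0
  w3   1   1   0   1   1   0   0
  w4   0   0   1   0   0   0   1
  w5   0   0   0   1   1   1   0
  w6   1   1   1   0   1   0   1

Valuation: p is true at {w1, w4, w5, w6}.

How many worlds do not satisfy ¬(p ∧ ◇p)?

4

w0: p ∧ ◇p is F. ✓
w1: p ∧ ◇p is T. ✗
w2: p ∧ ◇p is F. ✓
w3: p ∧ ◇p is F. ✓
w4: p ∧ ◇p is T. ✗
w5: p ∧ ◇p is T. ✗
w6: p ∧ ◇p is T. ✗
Satisfying worlds: {w0, w2, w3}.
So ¬(p ∧ ◇p) fails at the other 4 worlds.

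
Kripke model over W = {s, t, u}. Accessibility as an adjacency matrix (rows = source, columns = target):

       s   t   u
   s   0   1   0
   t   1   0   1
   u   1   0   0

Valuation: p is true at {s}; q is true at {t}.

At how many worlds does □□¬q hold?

s: successors {t}; □¬q there: t:T. ✓
t: successors {s, u}; □¬q there: s:F, u:T. ✗
u: successors {s}; □¬q there: s:F. ✗
Satisfying worlds: {s}.

1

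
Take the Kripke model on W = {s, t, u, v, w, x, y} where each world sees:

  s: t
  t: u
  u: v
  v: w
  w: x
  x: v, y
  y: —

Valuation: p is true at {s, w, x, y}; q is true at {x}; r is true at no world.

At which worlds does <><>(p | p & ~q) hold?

{u, v, w, x}

s: successors {t}; <>(p | p & ~q) there: t:F. ✗
t: successors {u}; <>(p | p & ~q) there: u:F. ✗
u: successors {v}; <>(p | p & ~q) there: v:T. ✓
v: successors {w}; <>(p | p & ~q) there: w:T. ✓
w: successors {x}; <>(p | p & ~q) there: x:T. ✓
x: successors {v, y}; <>(p | p & ~q) there: v:T, y:F. ✓
y: no successors, so <><>(p | p & ~q) fails. ✗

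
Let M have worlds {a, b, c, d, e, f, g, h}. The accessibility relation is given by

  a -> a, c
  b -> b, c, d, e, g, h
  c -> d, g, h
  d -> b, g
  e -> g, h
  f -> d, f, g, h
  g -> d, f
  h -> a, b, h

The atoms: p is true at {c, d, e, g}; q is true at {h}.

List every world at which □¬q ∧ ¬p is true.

{a}

a: □¬q is T, ¬p is T. ✓
b: □¬q is F, ¬p is T. ✗
c: □¬q is F, ¬p is F. ✗
d: □¬q is T, ¬p is F. ✗
e: □¬q is F, ¬p is F. ✗
f: □¬q is F, ¬p is T. ✗
g: □¬q is T, ¬p is F. ✗
h: □¬q is F, ¬p is T. ✗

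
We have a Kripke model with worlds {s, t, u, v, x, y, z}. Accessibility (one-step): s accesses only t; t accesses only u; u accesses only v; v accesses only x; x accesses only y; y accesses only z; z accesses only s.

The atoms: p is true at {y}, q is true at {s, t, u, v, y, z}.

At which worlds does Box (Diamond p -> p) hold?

{s, t, u, x, y, z}

s: successors {t}; Diamond p -> p there: t:T. ✓
t: successors {u}; Diamond p -> p there: u:T. ✓
u: successors {v}; Diamond p -> p there: v:T. ✓
v: successors {x}; Diamond p -> p there: x:F. ✗
x: successors {y}; Diamond p -> p there: y:T. ✓
y: successors {z}; Diamond p -> p there: z:T. ✓
z: successors {s}; Diamond p -> p there: s:T. ✓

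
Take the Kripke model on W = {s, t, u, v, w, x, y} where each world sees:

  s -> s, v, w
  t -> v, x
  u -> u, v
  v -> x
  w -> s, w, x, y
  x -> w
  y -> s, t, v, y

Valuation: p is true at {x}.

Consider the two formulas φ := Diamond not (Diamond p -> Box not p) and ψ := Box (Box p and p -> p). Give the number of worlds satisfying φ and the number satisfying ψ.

For Diamond not (Diamond p -> Box not p):
s: successors {s, v, w}; not (Diamond p -> Box not p) there: s:F, v:T, w:T. ✓
t: successors {v, x}; not (Diamond p -> Box not p) there: v:T, x:F. ✓
u: successors {u, v}; not (Diamond p -> Box not p) there: u:F, v:T. ✓
v: successors {x}; not (Diamond p -> Box not p) there: x:F. ✗
w: successors {s, w, x, y}; not (Diamond p -> Box not p) there: s:F, w:T, x:F, y:F. ✓
x: successors {w}; not (Diamond p -> Box not p) there: w:T. ✓
y: successors {s, t, v, y}; not (Diamond p -> Box not p) there: s:F, t:T, v:T, y:F. ✓
— 6 worlds.
For Box (Box p and p -> p):
s: successors {s, v, w}; Box p and p -> p there: s:T, v:T, w:T. ✓
t: successors {v, x}; Box p and p -> p there: v:T, x:T. ✓
u: successors {u, v}; Box p and p -> p there: u:T, v:T. ✓
v: successors {x}; Box p and p -> p there: x:T. ✓
w: successors {s, w, x, y}; Box p and p -> p there: s:T, w:T, x:T, y:T. ✓
x: successors {w}; Box p and p -> p there: w:T. ✓
y: successors {s, t, v, y}; Box p and p -> p there: s:T, t:T, v:T, y:T. ✓
— 7 worlds.

6 and 7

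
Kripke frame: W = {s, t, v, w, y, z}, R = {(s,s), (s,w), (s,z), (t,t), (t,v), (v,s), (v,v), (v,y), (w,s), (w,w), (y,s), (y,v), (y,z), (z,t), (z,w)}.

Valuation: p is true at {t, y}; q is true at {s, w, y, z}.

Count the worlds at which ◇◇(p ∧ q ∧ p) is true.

s: successors {s, w, z}; ◇(p ∧ q ∧ p) there: s:F, w:F, z:F. ✗
t: successors {t, v}; ◇(p ∧ q ∧ p) there: t:F, v:T. ✓
v: successors {s, v, y}; ◇(p ∧ q ∧ p) there: s:F, v:T, y:F. ✓
w: successors {s, w}; ◇(p ∧ q ∧ p) there: s:F, w:F. ✗
y: successors {s, v, z}; ◇(p ∧ q ∧ p) there: s:F, v:T, z:F. ✓
z: successors {t, w}; ◇(p ∧ q ∧ p) there: t:F, w:F. ✗
Satisfying worlds: {t, v, y}.

3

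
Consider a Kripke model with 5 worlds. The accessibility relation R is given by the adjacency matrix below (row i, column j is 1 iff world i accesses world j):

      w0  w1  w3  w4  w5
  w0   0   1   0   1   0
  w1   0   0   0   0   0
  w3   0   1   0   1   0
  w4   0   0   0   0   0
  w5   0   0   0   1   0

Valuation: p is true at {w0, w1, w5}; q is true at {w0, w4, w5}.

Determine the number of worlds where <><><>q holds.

0

w0: successors {w1, w4}; <><>q there: w1:F, w4:F. ✗
w1: no successors, so <><><>q fails. ✗
w3: successors {w1, w4}; <><>q there: w1:F, w4:F. ✗
w4: no successors, so <><><>q fails. ✗
w5: successors {w4}; <><>q there: w4:F. ✗
Satisfying worlds: ∅.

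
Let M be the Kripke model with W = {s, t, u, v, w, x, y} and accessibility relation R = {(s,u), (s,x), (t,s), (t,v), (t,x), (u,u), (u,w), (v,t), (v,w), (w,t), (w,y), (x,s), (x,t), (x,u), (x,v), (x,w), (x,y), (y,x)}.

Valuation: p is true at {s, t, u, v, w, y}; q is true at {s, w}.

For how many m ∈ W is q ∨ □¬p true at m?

s: q is T, □¬p is F. ✓
t: q is F, □¬p is F. ✗
u: q is F, □¬p is F. ✗
v: q is F, □¬p is F. ✗
w: q is T, □¬p is F. ✓
x: q is F, □¬p is F. ✗
y: q is F, □¬p is T. ✓
Satisfying worlds: {s, w, y}.

3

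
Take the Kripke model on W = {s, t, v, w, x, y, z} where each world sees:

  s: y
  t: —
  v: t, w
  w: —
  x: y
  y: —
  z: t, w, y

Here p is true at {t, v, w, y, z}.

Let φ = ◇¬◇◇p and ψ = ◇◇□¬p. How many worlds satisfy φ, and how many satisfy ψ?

For ◇¬◇◇p:
s: successors {y}; ¬◇◇p there: y:T. ✓
t: no successors, so ◇¬◇◇p fails. ✗
v: successors {t, w}; ¬◇◇p there: t:T, w:T. ✓
w: no successors, so ◇¬◇◇p fails. ✗
x: successors {y}; ¬◇◇p there: y:T. ✓
y: no successors, so ◇¬◇◇p fails. ✗
z: successors {t, w, y}; ¬◇◇p there: t:T, w:T, y:T. ✓
— 4 worlds.
For ◇◇□¬p:
s: successors {y}; ◇□¬p there: y:F. ✗
t: no successors, so ◇◇□¬p fails. ✗
v: successors {t, w}; ◇□¬p there: t:F, w:F. ✗
w: no successors, so ◇◇□¬p fails. ✗
x: successors {y}; ◇□¬p there: y:F. ✗
y: no successors, so ◇◇□¬p fails. ✗
z: successors {t, w, y}; ◇□¬p there: t:F, w:F, y:F. ✗
— 0 worlds.

4 and 0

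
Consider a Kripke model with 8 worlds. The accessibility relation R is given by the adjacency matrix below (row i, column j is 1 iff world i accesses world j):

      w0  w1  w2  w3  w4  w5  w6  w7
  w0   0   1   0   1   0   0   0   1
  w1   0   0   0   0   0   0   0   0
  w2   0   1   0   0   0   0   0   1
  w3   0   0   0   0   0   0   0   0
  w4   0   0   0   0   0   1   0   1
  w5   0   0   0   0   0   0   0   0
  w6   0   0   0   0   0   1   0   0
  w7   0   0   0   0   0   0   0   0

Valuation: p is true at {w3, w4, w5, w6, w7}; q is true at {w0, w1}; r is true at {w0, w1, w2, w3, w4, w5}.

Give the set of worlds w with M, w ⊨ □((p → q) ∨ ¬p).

{w1, w3, w5, w7}

w0: successors {w1, w3, w7}; (p → q) ∨ ¬p there: w1:T, w3:F, w7:F. ✗
w1: no successors, so □((p → q) ∨ ¬p) holds vacuously. ✓
w2: successors {w1, w7}; (p → q) ∨ ¬p there: w1:T, w7:F. ✗
w3: no successors, so □((p → q) ∨ ¬p) holds vacuously. ✓
w4: successors {w5, w7}; (p → q) ∨ ¬p there: w5:F, w7:F. ✗
w5: no successors, so □((p → q) ∨ ¬p) holds vacuously. ✓
w6: successors {w5}; (p → q) ∨ ¬p there: w5:F. ✗
w7: no successors, so □((p → q) ∨ ¬p) holds vacuously. ✓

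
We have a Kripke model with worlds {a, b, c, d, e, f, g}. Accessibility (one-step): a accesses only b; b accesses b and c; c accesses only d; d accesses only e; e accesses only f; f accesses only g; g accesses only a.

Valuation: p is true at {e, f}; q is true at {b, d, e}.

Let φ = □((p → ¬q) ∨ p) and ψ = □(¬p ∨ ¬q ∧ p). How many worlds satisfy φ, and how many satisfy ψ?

7 and 6

For □((p → ¬q) ∨ p):
a: successors {b}; (p → ¬q) ∨ p there: b:T. ✓
b: successors {b, c}; (p → ¬q) ∨ p there: b:T, c:T. ✓
c: successors {d}; (p → ¬q) ∨ p there: d:T. ✓
d: successors {e}; (p → ¬q) ∨ p there: e:T. ✓
e: successors {f}; (p → ¬q) ∨ p there: f:T. ✓
f: successors {g}; (p → ¬q) ∨ p there: g:T. ✓
g: successors {a}; (p → ¬q) ∨ p there: a:T. ✓
— 7 worlds.
For □(¬p ∨ ¬q ∧ p):
a: successors {b}; ¬p ∨ ¬q ∧ p there: b:T. ✓
b: successors {b, c}; ¬p ∨ ¬q ∧ p there: b:T, c:T. ✓
c: successors {d}; ¬p ∨ ¬q ∧ p there: d:T. ✓
d: successors {e}; ¬p ∨ ¬q ∧ p there: e:F. ✗
e: successors {f}; ¬p ∨ ¬q ∧ p there: f:T. ✓
f: successors {g}; ¬p ∨ ¬q ∧ p there: g:T. ✓
g: successors {a}; ¬p ∨ ¬q ∧ p there: a:T. ✓
— 6 worlds.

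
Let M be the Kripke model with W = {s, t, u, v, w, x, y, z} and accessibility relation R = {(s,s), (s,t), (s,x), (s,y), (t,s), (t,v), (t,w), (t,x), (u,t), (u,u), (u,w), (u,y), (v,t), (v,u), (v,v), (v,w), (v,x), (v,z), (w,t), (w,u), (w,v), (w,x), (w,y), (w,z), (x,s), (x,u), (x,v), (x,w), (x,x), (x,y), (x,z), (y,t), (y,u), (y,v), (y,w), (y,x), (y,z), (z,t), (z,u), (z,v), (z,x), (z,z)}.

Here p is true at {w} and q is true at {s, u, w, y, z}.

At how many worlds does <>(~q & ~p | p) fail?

0

s: successors {s, t, x, y}; ~q & ~p | p there: s:F, t:T, x:T, y:F. ✓
t: successors {s, v, w, x}; ~q & ~p | p there: s:F, v:T, w:T, x:T. ✓
u: successors {t, u, w, y}; ~q & ~p | p there: t:T, u:F, w:T, y:F. ✓
v: successors {t, u, v, w, x, z}; ~q & ~p | p there: t:T, u:F, v:T, w:T, x:T, z:F. ✓
w: successors {t, u, v, x, y, z}; ~q & ~p | p there: t:T, u:F, v:T, x:T, y:F, z:F. ✓
x: successors {s, u, v, w, x, y, z}; ~q & ~p | p there: s:F, u:F, v:T, w:T, x:T, y:F, z:F. ✓
y: successors {t, u, v, w, x, z}; ~q & ~p | p there: t:T, u:F, v:T, w:T, x:T, z:F. ✓
z: successors {t, u, v, x, z}; ~q & ~p | p there: t:T, u:F, v:T, x:T, z:F. ✓
Satisfying worlds: {s, t, u, v, w, x, y, z}.
So <>(~q & ~p | p) fails at the other 0 worlds.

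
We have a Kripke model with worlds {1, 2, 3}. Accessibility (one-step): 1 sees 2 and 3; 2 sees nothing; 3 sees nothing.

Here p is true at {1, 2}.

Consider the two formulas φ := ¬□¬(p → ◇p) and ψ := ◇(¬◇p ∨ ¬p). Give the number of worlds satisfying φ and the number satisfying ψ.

For ¬□¬(p → ◇p):
1: □¬(p → ◇p) is F. ✓
2: □¬(p → ◇p) is T. ✗
3: □¬(p → ◇p) is T. ✗
— 1 world.
For ◇(¬◇p ∨ ¬p):
1: successors {2, 3}; ¬◇p ∨ ¬p there: 2:T, 3:T. ✓
2: no successors, so ◇(¬◇p ∨ ¬p) fails. ✗
3: no successors, so ◇(¬◇p ∨ ¬p) fails. ✗
— 1 world.

1 and 1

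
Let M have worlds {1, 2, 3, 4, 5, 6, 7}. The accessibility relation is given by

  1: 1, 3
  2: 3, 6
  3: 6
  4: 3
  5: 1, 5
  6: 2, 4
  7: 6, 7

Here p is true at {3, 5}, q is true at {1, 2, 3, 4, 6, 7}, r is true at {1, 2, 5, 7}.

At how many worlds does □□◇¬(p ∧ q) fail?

1: successors {1, 3}; □◇¬(p ∧ q) there: 1:T, 3:T. ✓
2: successors {3, 6}; □◇¬(p ∧ q) there: 3:T, 6:F. ✗
3: successors {6}; □◇¬(p ∧ q) there: 6:F. ✗
4: successors {3}; □◇¬(p ∧ q) there: 3:T. ✓
5: successors {1, 5}; □◇¬(p ∧ q) there: 1:T, 5:T. ✓
6: successors {2, 4}; □◇¬(p ∧ q) there: 2:T, 4:T. ✓
7: successors {6, 7}; □◇¬(p ∧ q) there: 6:F, 7:T. ✗
Satisfying worlds: {1, 4, 5, 6}.
So □□◇¬(p ∧ q) fails at the other 3 worlds.

3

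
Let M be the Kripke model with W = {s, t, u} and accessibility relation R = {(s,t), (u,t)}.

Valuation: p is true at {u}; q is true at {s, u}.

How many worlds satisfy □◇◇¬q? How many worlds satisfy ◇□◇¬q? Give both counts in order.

1 and 2

For □◇◇¬q:
s: successors {t}; ◇◇¬q there: t:F. ✗
t: no successors, so □◇◇¬q holds vacuously. ✓
u: successors {t}; ◇◇¬q there: t:F. ✗
— 1 world.
For ◇□◇¬q:
s: successors {t}; □◇¬q there: t:T. ✓
t: no successors, so ◇□◇¬q fails. ✗
u: successors {t}; □◇¬q there: t:T. ✓
— 2 worlds.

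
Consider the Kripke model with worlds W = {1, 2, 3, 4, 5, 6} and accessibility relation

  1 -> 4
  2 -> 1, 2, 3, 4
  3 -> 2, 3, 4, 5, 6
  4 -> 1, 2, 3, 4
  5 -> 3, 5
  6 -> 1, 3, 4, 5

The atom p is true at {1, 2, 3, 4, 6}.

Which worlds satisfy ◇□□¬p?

∅

1: successors {4}; □□¬p there: 4:F. ✗
2: successors {1, 2, 3, 4}; □□¬p there: 1:F, 2:F, 3:F, 4:F. ✗
3: successors {2, 3, 4, 5, 6}; □□¬p there: 2:F, 3:F, 4:F, 5:F, 6:F. ✗
4: successors {1, 2, 3, 4}; □□¬p there: 1:F, 2:F, 3:F, 4:F. ✗
5: successors {3, 5}; □□¬p there: 3:F, 5:F. ✗
6: successors {1, 3, 4, 5}; □□¬p there: 1:F, 3:F, 4:F, 5:F. ✗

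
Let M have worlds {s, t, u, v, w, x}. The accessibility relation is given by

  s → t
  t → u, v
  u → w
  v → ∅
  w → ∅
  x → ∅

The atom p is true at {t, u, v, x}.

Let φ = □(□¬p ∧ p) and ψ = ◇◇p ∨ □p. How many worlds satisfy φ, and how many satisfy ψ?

For □(□¬p ∧ p):
s: successors {t}; □¬p ∧ p there: t:F. ✗
t: successors {u, v}; □¬p ∧ p there: u:T, v:T. ✓
u: successors {w}; □¬p ∧ p there: w:F. ✗
v: no successors, so □(□¬p ∧ p) holds vacuously. ✓
w: no successors, so □(□¬p ∧ p) holds vacuously. ✓
x: no successors, so □(□¬p ∧ p) holds vacuously. ✓
— 4 worlds.
For ◇◇p ∨ □p:
s: ◇◇p is T, □p is T. ✓
t: ◇◇p is F, □p is T. ✓
u: ◇◇p is F, □p is F. ✗
v: ◇◇p is F, □p is T. ✓
w: ◇◇p is F, □p is T. ✓
x: ◇◇p is F, □p is T. ✓
— 5 worlds.

4 and 5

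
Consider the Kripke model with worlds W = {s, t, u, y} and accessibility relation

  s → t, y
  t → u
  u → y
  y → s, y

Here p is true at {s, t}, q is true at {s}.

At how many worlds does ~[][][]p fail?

0

s: [][][]p is F. ✓
t: [][][]p is F. ✓
u: [][][]p is F. ✓
y: [][][]p is F. ✓
Satisfying worlds: {s, t, u, y}.
So ~[][][]p fails at the other 0 worlds.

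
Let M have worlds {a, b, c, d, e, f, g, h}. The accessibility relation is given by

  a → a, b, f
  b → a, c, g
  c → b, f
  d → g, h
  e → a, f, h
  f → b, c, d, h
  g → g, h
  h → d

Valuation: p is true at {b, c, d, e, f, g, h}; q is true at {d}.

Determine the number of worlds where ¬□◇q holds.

a: □◇q is F. ✓
b: □◇q is F. ✓
c: □◇q is F. ✓
d: □◇q is F. ✓
e: □◇q is F. ✓
f: □◇q is F. ✓
g: □◇q is F. ✓
h: □◇q is F. ✓
Satisfying worlds: {a, b, c, d, e, f, g, h}.

8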